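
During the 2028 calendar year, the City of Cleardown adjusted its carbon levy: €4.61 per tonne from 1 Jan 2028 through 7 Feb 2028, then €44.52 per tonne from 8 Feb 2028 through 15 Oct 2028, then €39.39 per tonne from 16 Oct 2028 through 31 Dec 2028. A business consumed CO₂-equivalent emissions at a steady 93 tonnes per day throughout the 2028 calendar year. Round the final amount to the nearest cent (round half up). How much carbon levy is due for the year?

1 Jan – 7 Feb 2028: 38 days × 93 tonnes/day = 3,534 tonnes at €4.61/tonne → €16,291.74
8 Feb – 15 Oct 2028: 251 days × 93 tonnes/day = 23,343 tonnes at €44.52/tonne → €1,039,230.36
16 Oct – 31 Dec 2028: 77 days × 93 tonnes/day = 7,161 tonnes at €39.39/tonne → €282,071.79

€1,337,593.89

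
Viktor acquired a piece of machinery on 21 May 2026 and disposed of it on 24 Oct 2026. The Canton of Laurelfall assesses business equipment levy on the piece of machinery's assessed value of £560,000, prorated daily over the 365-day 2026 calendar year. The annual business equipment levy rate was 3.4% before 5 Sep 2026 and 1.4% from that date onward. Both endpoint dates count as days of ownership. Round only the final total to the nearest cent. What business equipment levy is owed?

21 May – 4 Sep 2026: 107 days at 3.4% → £560,000 × 3.4% × 107/365 = £5,581.5890
5 Sep – 24 Oct 2026: 50 days at 1.4% → £560,000 × 1.4% × 50/365 = £1,073.9726
Total = £6,655.5616

£6,655.56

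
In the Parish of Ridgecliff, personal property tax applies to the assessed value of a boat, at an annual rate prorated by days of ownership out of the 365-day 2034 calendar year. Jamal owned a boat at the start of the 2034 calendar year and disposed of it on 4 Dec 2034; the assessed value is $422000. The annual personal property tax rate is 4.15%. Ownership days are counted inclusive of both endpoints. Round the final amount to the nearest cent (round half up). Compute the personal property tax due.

Days held (1 Jan – 4 Dec 2034): 338 out of 365
Tax = $422000 × 4.15% × 338/365 = $16217.5178

$16217.52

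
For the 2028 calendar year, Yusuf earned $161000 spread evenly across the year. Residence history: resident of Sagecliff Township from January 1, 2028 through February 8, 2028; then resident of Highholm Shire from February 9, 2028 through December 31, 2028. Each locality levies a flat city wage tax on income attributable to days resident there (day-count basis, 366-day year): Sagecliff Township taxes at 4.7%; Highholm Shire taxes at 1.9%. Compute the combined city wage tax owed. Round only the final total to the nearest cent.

$3539.36

Sagecliff Township, January 1 – February 8, 2028: 39 days → $161000 × 4.7% × 39/366 = $806.3197
Highholm Shire, February 9 – December 31, 2028: 327 days → $161000 × 1.9% × 327/366 = $2733.0410
Total = $3539.3607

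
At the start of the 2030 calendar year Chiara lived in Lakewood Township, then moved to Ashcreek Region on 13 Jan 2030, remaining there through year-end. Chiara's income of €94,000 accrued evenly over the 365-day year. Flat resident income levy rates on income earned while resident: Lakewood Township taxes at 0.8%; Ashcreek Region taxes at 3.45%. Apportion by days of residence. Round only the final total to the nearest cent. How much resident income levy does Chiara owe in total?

Lakewood Township, 1 Jan – 12 Jan 2030: 12 days → €94,000 × 0.8% × 12/365 = €24.7233
Ashcreek Region, 13 Jan – 31 Dec 2030: 353 days → €94,000 × 3.45% × 353/365 = €3,136.3808
Total = €3,161.1041

€3,161.10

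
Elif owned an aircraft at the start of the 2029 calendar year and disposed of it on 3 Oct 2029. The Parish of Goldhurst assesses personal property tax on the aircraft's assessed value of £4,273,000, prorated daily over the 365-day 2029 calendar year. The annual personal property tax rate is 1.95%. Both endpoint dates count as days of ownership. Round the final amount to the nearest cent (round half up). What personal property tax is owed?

£63,006.26

Days held (1 Jan – 3 Oct 2029): 276 out of 365
Tax = £4,273,000 × 1.95% × 276/365 = £63,006.2630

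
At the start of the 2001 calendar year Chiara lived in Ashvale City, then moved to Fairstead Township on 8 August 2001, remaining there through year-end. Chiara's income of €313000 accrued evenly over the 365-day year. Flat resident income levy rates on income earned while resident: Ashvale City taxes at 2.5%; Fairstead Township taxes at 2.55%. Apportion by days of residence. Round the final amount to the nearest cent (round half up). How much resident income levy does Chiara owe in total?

€7887.60

Ashvale City, 1 January – 7 August 2001: 219 days → €313000 × 2.5% × 219/365 = €4695.0000
Fairstead Township, 8 August – 31 December 2001: 146 days → €313000 × 2.55% × 146/365 = €3192.6000
Total = €7887.6000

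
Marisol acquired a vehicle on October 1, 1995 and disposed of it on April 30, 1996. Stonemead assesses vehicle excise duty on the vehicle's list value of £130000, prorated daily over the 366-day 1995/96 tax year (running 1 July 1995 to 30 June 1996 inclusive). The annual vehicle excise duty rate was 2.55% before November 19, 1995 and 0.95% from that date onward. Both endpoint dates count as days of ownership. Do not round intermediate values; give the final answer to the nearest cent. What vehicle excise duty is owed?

£997.20

October 1 – November 18, 1995: 49 days at 2.55% → £130000 × 2.55% × 49/366 = £443.8115
November 19, 1995 – April 30, 1996: 164 days at 0.95% → £130000 × 0.95% × 164/366 = £553.3880
Total = £997.1995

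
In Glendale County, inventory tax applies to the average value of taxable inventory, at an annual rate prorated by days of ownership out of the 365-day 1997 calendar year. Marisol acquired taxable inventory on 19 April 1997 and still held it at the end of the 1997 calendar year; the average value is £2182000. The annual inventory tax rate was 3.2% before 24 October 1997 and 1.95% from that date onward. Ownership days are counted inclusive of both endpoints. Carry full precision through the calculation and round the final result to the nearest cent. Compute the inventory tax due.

19 April – 23 October 1997: 188 days at 3.2% → £2182000 × 3.2% × 188/365 = £35964.1425
24 October – 31 December 1997: 69 days at 1.95% → £2182000 × 1.95% × 69/365 = £8043.5096
Total = £44007.6521

£44007.65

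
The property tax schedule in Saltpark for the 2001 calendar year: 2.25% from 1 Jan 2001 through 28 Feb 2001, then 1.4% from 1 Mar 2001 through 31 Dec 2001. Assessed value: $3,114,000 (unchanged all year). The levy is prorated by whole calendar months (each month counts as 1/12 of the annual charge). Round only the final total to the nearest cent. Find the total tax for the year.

$48,007.50

1 Jan – 28 Feb 2001: 2 months at 2.25% → $3,114,000 × 2.25% × 2/12 = $11,677.5000
1 Mar – 31 Dec 2001: 10 months at 1.4% → $3,114,000 × 1.4% × 10/12 = $36,330.0000
Total = $48,007.5000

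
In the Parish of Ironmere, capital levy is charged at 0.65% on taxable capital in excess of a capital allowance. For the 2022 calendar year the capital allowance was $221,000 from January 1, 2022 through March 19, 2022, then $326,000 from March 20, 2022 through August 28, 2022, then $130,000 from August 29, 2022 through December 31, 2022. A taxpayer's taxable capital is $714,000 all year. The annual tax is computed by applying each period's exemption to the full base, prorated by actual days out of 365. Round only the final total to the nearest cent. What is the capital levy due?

$3,104.15

January 1 – March 19, 2022: 78 days, exemption $221,000 → ($714,000 − $221,000) × 0.65% × 78/365 = $684.7973
March 20 – August 28, 2022: 162 days, exemption $326,000 → ($714,000 − $326,000) × 0.65% × 162/365 = $1,119.3534
August 29 – December 31, 2022: 125 days, exemption $130,000 → ($714,000 − $130,000) × 0.65% × 125/365 = $1,300.0000
Total = $3,104.1507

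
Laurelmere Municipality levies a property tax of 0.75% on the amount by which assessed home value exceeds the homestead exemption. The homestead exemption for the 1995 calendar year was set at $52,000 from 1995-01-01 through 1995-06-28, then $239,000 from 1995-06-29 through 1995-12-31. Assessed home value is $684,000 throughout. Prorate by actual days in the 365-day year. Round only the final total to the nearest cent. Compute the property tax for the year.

1995-01-01 to 1995-06-28: 179 days, exemption $52,000 → ($684,000 − $52,000) × 0.75% × 179/365 = $2,324.5479
1995-06-29 to 1995-12-31: 186 days, exemption $239,000 → ($684,000 − $239,000) × 0.75% × 186/365 = $1,700.7534
Total = $4,025.3014

$4,025.30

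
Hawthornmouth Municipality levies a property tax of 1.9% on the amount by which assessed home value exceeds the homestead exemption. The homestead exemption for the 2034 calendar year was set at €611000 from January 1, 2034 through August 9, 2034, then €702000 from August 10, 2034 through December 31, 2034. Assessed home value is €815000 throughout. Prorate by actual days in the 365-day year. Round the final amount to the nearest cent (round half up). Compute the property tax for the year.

€3193.87

January 1 – August 9, 2034: 221 days, exemption €611000 → (€815000 − €611000) × 1.9% × 221/365 = €2346.8384
August 10 – December 31, 2034: 144 days, exemption €702000 → (€815000 − €702000) × 1.9% × 144/365 = €847.0356
Total = €3193.8740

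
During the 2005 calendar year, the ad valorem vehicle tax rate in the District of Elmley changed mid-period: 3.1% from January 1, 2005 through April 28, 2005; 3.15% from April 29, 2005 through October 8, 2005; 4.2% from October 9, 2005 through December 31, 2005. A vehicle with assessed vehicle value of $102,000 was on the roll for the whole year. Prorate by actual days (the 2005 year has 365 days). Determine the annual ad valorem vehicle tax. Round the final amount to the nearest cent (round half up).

$3,442.99

January 1 – April 28, 2005: 118 days at 3.1% → $102,000 × 3.1% × 118/365 = $1,022.2356
April 29 – October 8, 2005: 163 days at 3.15% → $102,000 × 3.15% × 163/365 = $1,434.8466
October 9 – December 31, 2005: 84 days at 4.2% → $102,000 × 4.2% × 84/365 = $985.9068
Total = $3,442.9890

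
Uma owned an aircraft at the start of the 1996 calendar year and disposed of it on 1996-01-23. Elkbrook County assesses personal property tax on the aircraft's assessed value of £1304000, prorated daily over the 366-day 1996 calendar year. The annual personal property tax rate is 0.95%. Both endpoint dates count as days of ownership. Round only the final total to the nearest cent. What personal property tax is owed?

Days held (1996-01-01 to 1996-01-23): 23 out of 366
Tax = £1304000 × 0.95% × 23/366 = £778.4809

£778.48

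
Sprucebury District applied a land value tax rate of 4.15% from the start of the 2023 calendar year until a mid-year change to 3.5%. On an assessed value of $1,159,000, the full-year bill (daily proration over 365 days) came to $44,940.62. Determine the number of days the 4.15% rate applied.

212 days

Let d = days at the first rate; then 365 − d days at the second rate.
$1,159,000 × [4.15%·d + 3.5%·(365−d)] / 365 = $44,940.62
Solving gives d = 212, so the new rate took effect on 1 August 2023.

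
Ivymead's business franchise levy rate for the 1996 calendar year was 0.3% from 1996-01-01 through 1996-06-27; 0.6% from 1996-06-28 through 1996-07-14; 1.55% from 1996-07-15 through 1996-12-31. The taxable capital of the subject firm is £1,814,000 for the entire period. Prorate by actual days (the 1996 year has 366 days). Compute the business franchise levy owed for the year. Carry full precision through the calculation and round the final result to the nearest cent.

£16,226.87

1996-01-01 to 1996-06-27: 179 days at 0.3% → £1,814,000 × 0.3% × 179/366 = £2,661.5246
1996-06-28 to 1996-07-14: 17 days at 0.6% → £1,814,000 × 0.6% × 17/366 = £505.5410
1996-07-15 to 1996-12-31: 170 days at 1.55% → £1,814,000 × 1.55% × 170/366 = £13,059.8087
Total = £16,226.8743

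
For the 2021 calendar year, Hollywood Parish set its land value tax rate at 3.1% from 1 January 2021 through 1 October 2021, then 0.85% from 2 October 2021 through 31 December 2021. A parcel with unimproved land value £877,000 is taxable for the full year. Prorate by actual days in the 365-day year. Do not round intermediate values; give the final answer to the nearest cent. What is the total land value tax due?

£22,267.39

1 January – 1 October 2021: 274 days at 3.1% → £877,000 × 3.1% × 274/365 = £20,408.8712
2 October – 31 December 2021: 91 days at 0.85% → £877,000 × 0.85% × 91/365 = £1,858.5192
Total = £22,267.3904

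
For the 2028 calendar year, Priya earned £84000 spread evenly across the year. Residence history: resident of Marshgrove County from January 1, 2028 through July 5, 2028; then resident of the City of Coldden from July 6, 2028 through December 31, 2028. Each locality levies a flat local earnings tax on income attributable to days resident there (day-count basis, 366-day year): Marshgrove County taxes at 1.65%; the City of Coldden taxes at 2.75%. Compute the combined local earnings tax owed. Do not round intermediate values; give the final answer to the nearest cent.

£1837.90

Marshgrove County, January 1 – July 5, 2028: 187 days → £84000 × 1.65% × 187/366 = £708.1475
The City of Coldden, July 6 – December 31, 2028: 179 days → £84000 × 2.75% × 179/366 = £1129.7541
Total = £1837.9016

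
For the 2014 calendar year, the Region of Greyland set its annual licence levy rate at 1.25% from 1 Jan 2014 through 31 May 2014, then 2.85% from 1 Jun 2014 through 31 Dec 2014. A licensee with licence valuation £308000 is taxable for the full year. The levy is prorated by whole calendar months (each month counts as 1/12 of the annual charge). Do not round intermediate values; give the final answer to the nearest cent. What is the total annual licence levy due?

1 Jan – 31 May 2014: 5 months at 1.25% → £308000 × 1.25% × 5/12 = £1604.1667
1 Jun – 31 Dec 2014: 7 months at 2.85% → £308000 × 2.85% × 7/12 = £5120.5000
Total = £6724.6667

£6724.67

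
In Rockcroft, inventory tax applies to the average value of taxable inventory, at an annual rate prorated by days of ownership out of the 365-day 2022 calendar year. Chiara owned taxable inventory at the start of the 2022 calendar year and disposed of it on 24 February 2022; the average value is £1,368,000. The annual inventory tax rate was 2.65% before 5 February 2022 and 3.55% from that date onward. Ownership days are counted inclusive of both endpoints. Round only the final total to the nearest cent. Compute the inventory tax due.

£6,137.26

1 January – 4 February 2022: 35 days at 2.65% → £1,368,000 × 2.65% × 35/365 = £3,476.2192
5 February – 24 February 2022: 20 days at 3.55% → £1,368,000 × 3.55% × 20/365 = £2,661.0411
Total = £6,137.2603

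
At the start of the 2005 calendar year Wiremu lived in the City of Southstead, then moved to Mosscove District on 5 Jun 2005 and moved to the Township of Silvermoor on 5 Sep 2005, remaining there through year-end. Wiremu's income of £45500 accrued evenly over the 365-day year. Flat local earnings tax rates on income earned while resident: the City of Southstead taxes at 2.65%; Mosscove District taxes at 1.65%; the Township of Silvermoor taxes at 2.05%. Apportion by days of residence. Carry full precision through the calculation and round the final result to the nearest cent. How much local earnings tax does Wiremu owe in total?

£1002.81

The City of Southstead, 1 Jan – 4 Jun 2005: 155 days → £45500 × 2.65% × 155/365 = £512.0308
Mosscove District, 5 Jun – 4 Sep 2005: 92 days → £45500 × 1.65% × 92/365 = £189.2301
The Township of Silvermoor, 5 Sep – 31 Dec 2005: 118 days → £45500 × 2.05% × 118/365 = £301.5466
Total = £1002.8075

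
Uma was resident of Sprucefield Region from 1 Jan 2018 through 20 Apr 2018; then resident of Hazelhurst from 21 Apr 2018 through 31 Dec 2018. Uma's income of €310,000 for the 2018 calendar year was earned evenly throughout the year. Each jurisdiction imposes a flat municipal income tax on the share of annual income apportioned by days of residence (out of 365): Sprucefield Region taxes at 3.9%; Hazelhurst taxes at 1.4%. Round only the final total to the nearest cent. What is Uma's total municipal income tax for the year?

€6,675.62

Sprucefield Region, 1 Jan – 20 Apr 2018: 110 days → €310,000 × 3.9% × 110/365 = €3,643.5616
Hazelhurst, 21 Apr – 31 Dec 2018: 255 days → €310,000 × 1.4% × 255/365 = €3,032.0548
Total = €6,675.6164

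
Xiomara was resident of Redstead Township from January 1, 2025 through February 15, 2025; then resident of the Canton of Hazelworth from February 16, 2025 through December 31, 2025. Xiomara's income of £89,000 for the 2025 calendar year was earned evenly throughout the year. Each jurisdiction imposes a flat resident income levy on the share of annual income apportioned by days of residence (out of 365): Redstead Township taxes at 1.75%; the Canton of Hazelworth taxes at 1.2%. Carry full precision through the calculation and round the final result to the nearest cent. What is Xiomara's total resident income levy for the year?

£1,129.69

Redstead Township, January 1 – February 15, 2025: 46 days → £89,000 × 1.75% × 46/365 = £196.2877
The Canton of Hazelworth, February 16 – December 31, 2025: 319 days → £89,000 × 1.2% × 319/365 = £933.4027
Total = £1,129.6904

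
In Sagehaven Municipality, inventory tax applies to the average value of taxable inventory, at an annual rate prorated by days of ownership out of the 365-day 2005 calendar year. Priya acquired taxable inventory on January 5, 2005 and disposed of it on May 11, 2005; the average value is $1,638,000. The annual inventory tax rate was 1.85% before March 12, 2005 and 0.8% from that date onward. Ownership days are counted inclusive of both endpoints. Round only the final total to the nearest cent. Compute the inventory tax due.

January 5 – March 11, 2005: 66 days at 1.85% → $1,638,000 × 1.85% × 66/365 = $5,479.4466
March 12 – May 11, 2005: 61 days at 0.8% → $1,638,000 × 0.8% × 61/365 = $2,189.9836
Total = $7,669.4301

$7,669.43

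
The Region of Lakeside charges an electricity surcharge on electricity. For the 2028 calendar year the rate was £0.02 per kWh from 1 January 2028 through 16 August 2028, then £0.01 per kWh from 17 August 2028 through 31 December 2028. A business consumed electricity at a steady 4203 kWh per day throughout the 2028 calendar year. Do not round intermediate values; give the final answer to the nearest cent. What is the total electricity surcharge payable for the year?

£25,007.85

1 January – 16 August 2028: 229 days × 4203 kWh/day = 962,487 kWh at £0.02/kWh → £19,249.74
17 August – 31 December 2028: 137 days × 4203 kWh/day = 575,811 kWh at £0.01/kWh → £5,758.11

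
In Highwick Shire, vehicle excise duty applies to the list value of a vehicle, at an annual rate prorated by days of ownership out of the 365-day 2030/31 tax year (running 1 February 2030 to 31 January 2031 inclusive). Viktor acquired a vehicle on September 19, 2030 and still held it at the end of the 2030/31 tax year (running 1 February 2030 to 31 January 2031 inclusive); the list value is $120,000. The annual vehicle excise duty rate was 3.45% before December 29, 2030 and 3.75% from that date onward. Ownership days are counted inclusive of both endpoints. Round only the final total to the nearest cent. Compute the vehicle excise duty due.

September 19 – December 28, 2030: 101 days at 3.45% → $120,000 × 3.45% × 101/365 = $1,145.5890
December 29, 2030 – January 31, 2031: 34 days at 3.75% → $120,000 × 3.75% × 34/365 = $419.1781
Total = $1,564.7671

$1,564.77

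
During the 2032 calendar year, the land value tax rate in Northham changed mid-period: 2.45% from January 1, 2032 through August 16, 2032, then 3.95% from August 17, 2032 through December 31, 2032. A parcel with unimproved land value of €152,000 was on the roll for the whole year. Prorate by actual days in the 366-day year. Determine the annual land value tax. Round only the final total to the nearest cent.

January 1 – August 16, 2032: 229 days at 2.45% → €152,000 × 2.45% × 229/366 = €2,330.0437
August 17 – December 31, 2032: 137 days at 3.95% → €152,000 × 3.95% × 137/366 = €2,247.3989
Total = €4,577.4426

€4,577.44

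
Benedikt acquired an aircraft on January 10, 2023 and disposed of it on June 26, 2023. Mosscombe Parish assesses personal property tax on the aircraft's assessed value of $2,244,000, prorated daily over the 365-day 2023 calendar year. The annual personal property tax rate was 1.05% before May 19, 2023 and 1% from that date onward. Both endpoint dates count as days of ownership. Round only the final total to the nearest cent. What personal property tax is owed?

$10,725.09

January 10 – May 18, 2023: 129 days at 1.05% → $2,244,000 × 1.05% × 129/365 = $8,327.3918
May 19 – June 26, 2023: 39 days at 1% → $2,244,000 × 1% × 39/365 = $2,397.6986
Total = $10,725.0904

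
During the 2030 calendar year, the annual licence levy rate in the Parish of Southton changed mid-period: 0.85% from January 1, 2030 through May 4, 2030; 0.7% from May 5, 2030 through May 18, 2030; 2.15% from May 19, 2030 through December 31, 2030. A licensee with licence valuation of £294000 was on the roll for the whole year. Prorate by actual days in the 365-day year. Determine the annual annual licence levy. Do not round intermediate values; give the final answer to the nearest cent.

January 1 – May 4, 2030: 124 days at 0.85% → £294000 × 0.85% × 124/365 = £848.9753
May 5 – May 18, 2030: 14 days at 0.7% → £294000 × 0.7% × 14/365 = £78.9370
May 19 – December 31, 2030: 227 days at 2.15% → £294000 × 2.15% × 227/365 = £3931.1425
Total = £4859.0548

£4859.05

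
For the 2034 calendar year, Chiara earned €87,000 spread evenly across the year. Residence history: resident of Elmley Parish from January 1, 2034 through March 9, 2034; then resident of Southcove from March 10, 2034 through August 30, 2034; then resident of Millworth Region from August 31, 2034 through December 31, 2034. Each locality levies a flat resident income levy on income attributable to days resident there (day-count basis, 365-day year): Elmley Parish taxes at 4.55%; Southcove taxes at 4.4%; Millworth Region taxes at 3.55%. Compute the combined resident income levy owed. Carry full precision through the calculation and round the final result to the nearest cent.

€3,603.11

Elmley Parish, January 1 – March 9, 2034: 68 days → €87,000 × 4.55% × 68/365 = €737.4740
Southcove, March 10 – August 30, 2034: 174 days → €87,000 × 4.4% × 174/365 = €1,824.8548
Millworth Region, August 31 – December 31, 2034: 123 days → €87,000 × 3.55% × 123/365 = €1,040.7822
Total = €3,603.1110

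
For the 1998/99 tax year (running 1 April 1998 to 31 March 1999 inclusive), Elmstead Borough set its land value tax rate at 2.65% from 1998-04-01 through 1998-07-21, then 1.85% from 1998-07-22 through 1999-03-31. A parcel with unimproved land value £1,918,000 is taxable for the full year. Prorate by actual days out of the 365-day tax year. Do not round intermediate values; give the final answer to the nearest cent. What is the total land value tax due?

1998-04-01 to 1998-07-21: 112 days at 2.65% → £1,918,000 × 2.65% × 112/365 = £15,596.2301
1998-07-22 to 1999-03-31: 253 days at 1.85% → £1,918,000 × 1.85% × 253/365 = £24,595.0658
Total = £40,191.2959

£40,191.30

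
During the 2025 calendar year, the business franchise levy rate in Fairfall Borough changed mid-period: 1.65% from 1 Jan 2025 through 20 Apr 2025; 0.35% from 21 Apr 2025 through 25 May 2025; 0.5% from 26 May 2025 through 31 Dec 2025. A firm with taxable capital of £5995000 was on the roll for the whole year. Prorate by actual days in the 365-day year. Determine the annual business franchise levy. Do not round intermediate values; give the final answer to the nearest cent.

£49889.90

1 Jan – 20 Apr 2025: 110 days at 1.65% → £5995000 × 1.65% × 110/365 = £29810.7534
21 Apr – 25 May 2025: 35 days at 0.35% → £5995000 × 0.35% × 35/365 = £2012.0205
26 May – 31 Dec 2025: 220 days at 0.5% → £5995000 × 0.5% × 220/365 = £18067.1233
Total = £49889.8973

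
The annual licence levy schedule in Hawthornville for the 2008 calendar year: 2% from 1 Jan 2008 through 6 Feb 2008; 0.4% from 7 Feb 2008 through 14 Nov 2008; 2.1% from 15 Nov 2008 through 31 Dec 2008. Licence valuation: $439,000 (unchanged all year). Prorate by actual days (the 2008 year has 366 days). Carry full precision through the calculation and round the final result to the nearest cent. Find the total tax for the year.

$3,424.44

1 Jan – 6 Feb 2008: 37 days at 2% → $439,000 × 2% × 37/366 = $887.5956
7 Feb – 14 Nov 2008: 282 days at 0.4% → $439,000 × 0.4% × 282/366 = $1,352.9836
15 Nov – 31 Dec 2008: 47 days at 2.1% → $439,000 × 2.1% × 47/366 = $1,183.8607
Total = $3,424.4399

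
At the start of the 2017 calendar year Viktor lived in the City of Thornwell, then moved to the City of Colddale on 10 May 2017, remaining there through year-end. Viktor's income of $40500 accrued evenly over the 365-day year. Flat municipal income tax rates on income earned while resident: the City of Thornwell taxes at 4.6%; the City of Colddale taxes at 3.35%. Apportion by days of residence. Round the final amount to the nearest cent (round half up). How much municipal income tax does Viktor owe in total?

$1535.67

The City of Thornwell, 1 Jan – 9 May 2017: 129 days → $40500 × 4.6% × 129/365 = $658.4301
The City of Colddale, 10 May – 31 Dec 2017: 236 days → $40500 × 3.35% × 236/365 = $877.2411
Total = $1535.6712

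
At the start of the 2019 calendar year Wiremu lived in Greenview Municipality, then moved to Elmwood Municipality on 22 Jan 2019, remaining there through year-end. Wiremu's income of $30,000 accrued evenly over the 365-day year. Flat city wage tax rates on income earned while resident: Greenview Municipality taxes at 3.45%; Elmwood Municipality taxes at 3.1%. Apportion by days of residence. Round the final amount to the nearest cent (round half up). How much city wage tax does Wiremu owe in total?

$936.04

Greenview Municipality, 1 Jan – 21 Jan 2019: 21 days → $30,000 × 3.45% × 21/365 = $59.5479
Elmwood Municipality, 22 Jan – 31 Dec 2019: 344 days → $30,000 × 3.1% × 344/365 = $876.4932
Total = $936.0411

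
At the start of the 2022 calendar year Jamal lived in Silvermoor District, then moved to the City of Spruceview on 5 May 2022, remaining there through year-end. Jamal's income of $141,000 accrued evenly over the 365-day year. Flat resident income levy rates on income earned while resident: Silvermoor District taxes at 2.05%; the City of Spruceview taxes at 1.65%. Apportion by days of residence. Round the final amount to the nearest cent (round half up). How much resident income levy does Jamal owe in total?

Silvermoor District, 1 Jan – 4 May 2022: 124 days → $141,000 × 2.05% × 124/365 = $981.9781
The City of Spruceview, 5 May – 31 Dec 2022: 241 days → $141,000 × 1.65% × 241/365 = $1,536.1274
Total = $2,518.1055

$2,518.11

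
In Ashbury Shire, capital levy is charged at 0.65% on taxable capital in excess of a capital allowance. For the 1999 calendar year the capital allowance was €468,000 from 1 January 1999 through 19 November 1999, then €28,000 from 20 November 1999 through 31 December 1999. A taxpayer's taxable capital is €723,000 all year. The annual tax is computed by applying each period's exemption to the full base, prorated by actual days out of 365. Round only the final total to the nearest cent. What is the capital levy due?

1 January – 19 November 1999: 323 days, exemption €468,000 → (€723,000 − €468,000) × 0.65% × 323/365 = €1,466.7740
20 November – 31 December 1999: 42 days, exemption €28,000 → (€723,000 − €28,000) × 0.65% × 42/365 = €519.8219
Total = €1,986.5959

€1,986.60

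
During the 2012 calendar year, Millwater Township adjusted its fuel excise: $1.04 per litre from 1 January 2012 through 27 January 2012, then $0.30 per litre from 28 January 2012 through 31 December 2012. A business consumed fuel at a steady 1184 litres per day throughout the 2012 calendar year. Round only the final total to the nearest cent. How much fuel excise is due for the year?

$153,659.52

1 January – 27 January 2012: 27 days × 1184 litres/day = 31,968 litres at $1.04/litre → $33,246.72
28 January – 31 December 2012: 339 days × 1184 litres/day = 401,376 litres at $0.30/litre → $120,412.80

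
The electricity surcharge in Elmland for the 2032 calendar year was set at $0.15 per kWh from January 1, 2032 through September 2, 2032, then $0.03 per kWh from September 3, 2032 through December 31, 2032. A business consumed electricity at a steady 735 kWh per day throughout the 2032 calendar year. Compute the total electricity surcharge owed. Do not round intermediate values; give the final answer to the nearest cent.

January 1 – September 2, 2032: 246 days × 735 kWh/day = 180,810 kWh at $0.15/kWh → $27,121.50
September 3 – December 31, 2032: 120 days × 735 kWh/day = 88,200 kWh at $0.03/kWh → $2,646.00

$29,767.50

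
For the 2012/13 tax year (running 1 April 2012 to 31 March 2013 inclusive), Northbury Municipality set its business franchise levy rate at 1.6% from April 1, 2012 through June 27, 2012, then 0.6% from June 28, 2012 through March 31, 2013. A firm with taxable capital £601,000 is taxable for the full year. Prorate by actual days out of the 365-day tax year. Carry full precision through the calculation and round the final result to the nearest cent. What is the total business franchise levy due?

£5,054.99

April 1 – June 27, 2012: 88 days at 1.6% → £601,000 × 1.6% × 88/365 = £2,318.3781
June 28, 2012 – March 31, 2013: 277 days at 0.6% → £601,000 × 0.6% × 277/365 = £2,736.6082
Total = £5,054.9863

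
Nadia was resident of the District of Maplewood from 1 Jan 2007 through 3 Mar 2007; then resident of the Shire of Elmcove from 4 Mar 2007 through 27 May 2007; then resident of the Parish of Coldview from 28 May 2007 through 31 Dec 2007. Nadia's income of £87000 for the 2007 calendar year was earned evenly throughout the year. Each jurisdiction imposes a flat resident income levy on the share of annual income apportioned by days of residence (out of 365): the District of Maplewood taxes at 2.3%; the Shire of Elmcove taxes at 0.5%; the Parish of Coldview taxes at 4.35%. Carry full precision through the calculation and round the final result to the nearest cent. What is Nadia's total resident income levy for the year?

The District of Maplewood, 1 Jan – 3 Mar 2007: 62 days → £87000 × 2.3% × 62/365 = £339.8959
The Shire of Elmcove, 4 Mar – 27 May 2007: 85 days → £87000 × 0.5% × 85/365 = £101.3014
The Parish of Coldview, 28 May – 31 Dec 2007: 218 days → £87000 × 4.35% × 218/365 = £2260.3315
Total = £2701.5288

£2701.53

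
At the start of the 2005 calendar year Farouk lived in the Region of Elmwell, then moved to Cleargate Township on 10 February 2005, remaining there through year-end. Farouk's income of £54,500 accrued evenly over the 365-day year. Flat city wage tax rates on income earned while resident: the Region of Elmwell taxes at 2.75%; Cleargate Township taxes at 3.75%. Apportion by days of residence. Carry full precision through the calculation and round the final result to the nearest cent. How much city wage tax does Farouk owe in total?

£1,984.02

The Region of Elmwell, 1 January – 9 February 2005: 40 days → £54,500 × 2.75% × 40/365 = £164.2466
Cleargate Township, 10 February – 31 December 2005: 325 days → £54,500 × 3.75% × 325/365 = £1,819.7774
Total = £1,984.0240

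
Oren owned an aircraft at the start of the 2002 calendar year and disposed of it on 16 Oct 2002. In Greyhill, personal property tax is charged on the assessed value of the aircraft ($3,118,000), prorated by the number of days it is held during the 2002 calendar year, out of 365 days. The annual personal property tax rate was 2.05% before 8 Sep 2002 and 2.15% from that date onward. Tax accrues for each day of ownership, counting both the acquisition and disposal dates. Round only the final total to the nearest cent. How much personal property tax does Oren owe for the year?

1 Jan – 7 Sep 2002: 250 days at 2.05% → $3,118,000 × 2.05% × 250/365 = $43,780.1370
8 Sep – 16 Oct 2002: 39 days at 2.15% → $3,118,000 × 2.15% × 39/365 = $7,162.8575
Total = $50,942.9945

$50,942.99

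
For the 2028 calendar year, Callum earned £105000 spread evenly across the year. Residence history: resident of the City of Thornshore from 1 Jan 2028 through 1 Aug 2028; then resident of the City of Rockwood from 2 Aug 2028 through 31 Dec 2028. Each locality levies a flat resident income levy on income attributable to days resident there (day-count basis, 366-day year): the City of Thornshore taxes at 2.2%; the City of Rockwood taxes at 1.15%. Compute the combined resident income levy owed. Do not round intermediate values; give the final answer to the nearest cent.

The City of Thornshore, 1 Jan – 1 Aug 2028: 214 days → £105000 × 2.2% × 214/366 = £1350.6557
The City of Rockwood, 2 Aug – 31 Dec 2028: 152 days → £105000 × 1.15% × 152/366 = £501.4754
Total = £1852.1311

£1852.13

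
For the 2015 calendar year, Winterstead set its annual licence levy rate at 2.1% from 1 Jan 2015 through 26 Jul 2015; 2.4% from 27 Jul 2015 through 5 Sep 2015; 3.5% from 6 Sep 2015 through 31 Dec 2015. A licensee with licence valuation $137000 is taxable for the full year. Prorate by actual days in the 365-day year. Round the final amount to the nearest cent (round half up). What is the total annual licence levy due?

1 Jan – 26 Jul 2015: 207 days at 2.1% → $137000 × 2.1% × 207/365 = $1631.6137
27 Jul – 5 Sep 2015: 41 days at 2.4% → $137000 × 2.4% × 41/365 = $369.3370
6 Sep – 31 Dec 2015: 117 days at 3.5% → $137000 × 3.5% × 117/365 = $1537.0274
Total = $3537.9781

$3537.98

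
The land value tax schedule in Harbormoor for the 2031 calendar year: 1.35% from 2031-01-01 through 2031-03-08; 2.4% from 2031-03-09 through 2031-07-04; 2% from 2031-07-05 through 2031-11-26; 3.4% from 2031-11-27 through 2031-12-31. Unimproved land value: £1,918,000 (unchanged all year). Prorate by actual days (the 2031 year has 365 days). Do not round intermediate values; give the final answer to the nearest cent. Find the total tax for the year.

£41,126.65

2031-01-01 to 2031-03-08: 67 days at 1.35% → £1,918,000 × 1.35% × 67/365 = £4,752.9616
2031-03-09 to 2031-07-04: 118 days at 2.4% → £1,918,000 × 2.4% × 118/365 = £14,881.5781
2031-07-05 to 2031-11-26: 145 days at 2% → £1,918,000 × 2% × 145/365 = £15,238.9041
2031-11-27 to 2031-12-31: 35 days at 3.4% → £1,918,000 × 3.4% × 35/365 = £6,253.2055
Total = £41,126.6493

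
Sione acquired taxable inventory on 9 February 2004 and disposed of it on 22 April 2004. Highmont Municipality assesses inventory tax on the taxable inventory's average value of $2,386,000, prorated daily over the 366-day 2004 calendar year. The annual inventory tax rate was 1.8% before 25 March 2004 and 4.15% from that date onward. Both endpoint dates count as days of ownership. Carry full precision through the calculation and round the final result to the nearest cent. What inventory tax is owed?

$13,126.26

9 February – 24 March 2004: 45 days at 1.8% → $2,386,000 × 1.8% × 45/366 = $5,280.4918
25 March – 22 April 2004: 29 days at 4.15% → $2,386,000 × 4.15% × 29/366 = $7,845.7678
Total = $13,126.2596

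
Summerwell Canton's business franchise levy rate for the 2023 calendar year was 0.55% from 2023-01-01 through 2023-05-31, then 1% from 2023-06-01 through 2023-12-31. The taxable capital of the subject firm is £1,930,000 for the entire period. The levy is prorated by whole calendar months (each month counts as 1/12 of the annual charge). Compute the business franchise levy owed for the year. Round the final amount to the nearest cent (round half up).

£15,681.25

2023-01-01 to 2023-05-31: 5 months at 0.55% → £1,930,000 × 0.55% × 5/12 = £4,422.9167
2023-06-01 to 2023-12-31: 7 months at 1% → £1,930,000 × 1% × 7/12 = £11,258.3333
Total = £15,681.2500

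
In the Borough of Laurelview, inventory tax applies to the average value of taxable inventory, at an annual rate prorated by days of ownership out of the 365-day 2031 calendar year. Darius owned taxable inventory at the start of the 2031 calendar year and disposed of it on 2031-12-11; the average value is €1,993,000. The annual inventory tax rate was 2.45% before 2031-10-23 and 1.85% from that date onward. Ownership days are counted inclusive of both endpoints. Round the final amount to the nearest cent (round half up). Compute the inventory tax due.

2031-01-01 to 2031-10-22: 295 days at 2.45% → €1,993,000 × 2.45% × 295/365 = €39,464.1301
2031-10-23 to 2031-12-11: 50 days at 1.85% → €1,993,000 × 1.85% × 50/365 = €5,050.7534
Total = €44,514.8836

€44,514.88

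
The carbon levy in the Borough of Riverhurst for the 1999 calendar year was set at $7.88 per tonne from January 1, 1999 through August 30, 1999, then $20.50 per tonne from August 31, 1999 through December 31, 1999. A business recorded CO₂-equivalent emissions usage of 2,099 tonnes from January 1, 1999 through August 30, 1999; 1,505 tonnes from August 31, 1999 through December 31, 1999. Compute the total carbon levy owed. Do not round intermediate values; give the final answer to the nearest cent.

$47,392.62

January 1 – August 30, 1999: 2,099 tonnes at $7.88/tonne → $16,540.12
August 31 – December 31, 1999: 1,505 tonnes at $20.50/tonne → $30,852.50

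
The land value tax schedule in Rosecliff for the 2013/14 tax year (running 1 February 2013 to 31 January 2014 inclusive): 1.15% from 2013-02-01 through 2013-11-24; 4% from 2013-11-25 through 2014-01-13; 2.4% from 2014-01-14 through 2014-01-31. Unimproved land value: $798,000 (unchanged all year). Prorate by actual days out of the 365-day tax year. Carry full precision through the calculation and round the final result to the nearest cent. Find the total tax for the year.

$12,784.40

2013-02-01 to 2013-11-24: 297 days at 1.15% → $798,000 × 1.15% × 297/365 = $7,467.3123
2013-11-25 to 2014-01-13: 50 days at 4% → $798,000 × 4% × 50/365 = $4,372.6027
2014-01-14 to 2014-01-31: 18 days at 2.4% → $798,000 × 2.4% × 18/365 = $944.4822
Total = $12,784.3973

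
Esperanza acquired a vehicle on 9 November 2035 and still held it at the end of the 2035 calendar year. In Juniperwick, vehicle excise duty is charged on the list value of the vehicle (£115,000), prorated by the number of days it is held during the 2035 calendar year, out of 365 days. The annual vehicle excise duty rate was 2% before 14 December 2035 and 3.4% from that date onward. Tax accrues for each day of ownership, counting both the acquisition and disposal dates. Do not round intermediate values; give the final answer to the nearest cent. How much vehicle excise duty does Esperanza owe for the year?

£413.37

9 November – 13 December 2035: 35 days at 2% → £115,000 × 2% × 35/365 = £220.5479
14 December – 31 December 2035: 18 days at 3.4% → £115,000 × 3.4% × 18/365 = £192.8219
Total = £413.3699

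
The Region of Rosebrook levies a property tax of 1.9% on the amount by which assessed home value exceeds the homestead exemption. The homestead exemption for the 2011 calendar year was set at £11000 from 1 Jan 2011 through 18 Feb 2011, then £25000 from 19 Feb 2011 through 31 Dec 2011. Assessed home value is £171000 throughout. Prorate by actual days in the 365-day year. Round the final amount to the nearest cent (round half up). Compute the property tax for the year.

£2809.71

1 Jan – 18 Feb 2011: 49 days, exemption £11000 → (£171000 − £11000) × 1.9% × 49/365 = £408.1096
19 Feb – 31 Dec 2011: 316 days, exemption £25000 → (£171000 − £25000) × 1.9% × 316/365 = £2401.6000
Total = £2809.7096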